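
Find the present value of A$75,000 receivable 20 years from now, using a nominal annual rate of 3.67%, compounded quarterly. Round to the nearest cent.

A$36,119.57

With 4 periods per year: i = 0.009175, n = 80.
PV = FV·(1+i)^(−n) = 75,000 × 0.481594 = 36,119.5721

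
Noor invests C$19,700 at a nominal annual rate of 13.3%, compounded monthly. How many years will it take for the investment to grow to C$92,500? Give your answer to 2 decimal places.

11.69 years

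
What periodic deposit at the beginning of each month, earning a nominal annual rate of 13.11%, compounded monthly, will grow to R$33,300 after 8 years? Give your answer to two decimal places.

R$195.79

Periodic rate i = 0.1311/12 = 0.010925; n = 8 × 12 = 96 periods.
FV-annuity factor × (1+i) = 170.079332; PMT = 33300 / 170.079332 = 195.7910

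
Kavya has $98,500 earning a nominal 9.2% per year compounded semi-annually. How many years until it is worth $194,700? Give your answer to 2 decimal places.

Periodic rate i = 0.092/2 = 0.046.
n = ln(194700/98500) / ln(1+0.046) = ln(1.97665) / 0.044973 = 15.1513 half-years
= 15.1513/2 years

7.58 years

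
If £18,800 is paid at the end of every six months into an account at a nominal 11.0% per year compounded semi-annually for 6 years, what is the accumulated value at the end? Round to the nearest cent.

With 2 periods per year: i = 0.055, n = 12.
FV = PMT · [(1+i)^n − 1] / i = 18800 · 16.385591 = 308,049.1042

£308,049.10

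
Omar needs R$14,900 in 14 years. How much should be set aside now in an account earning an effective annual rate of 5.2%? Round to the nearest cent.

R$7,327.67

PV = 14,900 / (1 + 0.052)^14 = 14,900 / 2.033388 = 7,327.6701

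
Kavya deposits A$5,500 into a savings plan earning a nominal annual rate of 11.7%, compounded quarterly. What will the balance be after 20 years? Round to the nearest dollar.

A$55,212

Periodic rate i = 0.117/4 = 0.02925; n = 20 × 4 = 80 periods.
5,500 × (1+0.02925)^80 = 5,500 × 10.038528 = 55,211.9064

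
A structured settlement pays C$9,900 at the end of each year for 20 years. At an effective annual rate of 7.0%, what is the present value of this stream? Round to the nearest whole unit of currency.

Annuity factor a(20|0.07) = 10.594014; PV = 9900 × 10.594014 = 104,880.7410

C$104,881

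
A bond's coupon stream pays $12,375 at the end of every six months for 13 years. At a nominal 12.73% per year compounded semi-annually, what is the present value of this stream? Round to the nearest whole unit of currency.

$155,340

i = 0.1273/2 = 0.06365 per half-year; n = 13·2 = 26.
PV = 12375 × [1 − (1+0.06365)^(−26)] / 0.06365 = 12375 × 12.552758 = 155,340.3840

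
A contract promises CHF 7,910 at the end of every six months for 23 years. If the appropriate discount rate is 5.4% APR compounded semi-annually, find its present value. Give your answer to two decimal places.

CHF 206,948.34

With 2 periods per year: i = 0.027, n = 46.
Annuity factor a(46|0.027) = 26.162874; PV = 7910 × 26.162874 = 206,948.3353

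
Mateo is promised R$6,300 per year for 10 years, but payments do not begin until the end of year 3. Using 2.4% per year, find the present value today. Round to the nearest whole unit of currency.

PV at t=2 (ordinary 10-year annuity): 6300 × a(10|0.024) = 6300 × 8.797462 = 55,424.0124
PV₀ = 55,424.0124 / (1+0.024)^2 = 55,424.0124 / 1.048576 = 52,856.4571

R$52,856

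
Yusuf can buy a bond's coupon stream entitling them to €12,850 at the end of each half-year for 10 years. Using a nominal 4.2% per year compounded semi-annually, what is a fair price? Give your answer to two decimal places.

€208,102.27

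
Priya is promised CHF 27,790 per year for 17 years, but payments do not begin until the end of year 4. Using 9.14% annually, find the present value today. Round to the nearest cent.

CHF 181,002.03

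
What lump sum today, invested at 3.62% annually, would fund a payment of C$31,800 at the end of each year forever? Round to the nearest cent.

PV = PMT / i = 31800 / 0.0362 = 878,453.0387

C$878,453.04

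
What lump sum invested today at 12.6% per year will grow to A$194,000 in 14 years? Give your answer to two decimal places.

Discount factor = (1+0.126)^(−14) = 0.189873; PV = 194,000 × 0.189873 = 36,835.3044

A$36,835.30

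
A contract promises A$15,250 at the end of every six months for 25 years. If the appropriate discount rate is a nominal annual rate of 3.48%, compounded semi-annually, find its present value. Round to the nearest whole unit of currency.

i = 0.0348/2 = 0.0174 per half-year; n = 25·2 = 50.
PV = PMT · [1 − (1+i)^(−n)] / i = 15250 · 33.212756 = 506,494.5342

A$506,495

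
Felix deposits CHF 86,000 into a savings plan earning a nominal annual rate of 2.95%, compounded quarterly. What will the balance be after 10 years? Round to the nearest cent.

CHF 115,383.90

Periodic rate i = 0.0295/4 = 0.007375; n = 10 × 4 = 40 periods.
FV = PV·(1+i)^n = 86,000 × 1.341673 = 115,383.8969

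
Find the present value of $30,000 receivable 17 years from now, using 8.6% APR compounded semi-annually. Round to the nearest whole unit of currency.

$7,169

i = 0.086/2 = 0.043 per half-year; n = 17·2 = 34.
Discount factor = (1+0.043)^(−34) = 0.238965; PV = 30,000 × 0.238965 = 7,168.9371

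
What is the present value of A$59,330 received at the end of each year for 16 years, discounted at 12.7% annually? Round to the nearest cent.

A$398,190.95

PV = PMT · [1 − (1+i)^(−n)] / i = 59330 · 6.711460 = 398,190.9481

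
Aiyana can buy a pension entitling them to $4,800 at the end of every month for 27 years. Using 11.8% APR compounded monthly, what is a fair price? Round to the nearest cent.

$467,641.11

With 12 periods per year: i = 0.00983333, n = 324.
PV = PMT · [1 − (1+i)^(−n)] / i = 4800 · 97.425231 = 467,641.1091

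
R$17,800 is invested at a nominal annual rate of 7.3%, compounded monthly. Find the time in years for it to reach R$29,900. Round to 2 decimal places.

Periodic rate i = 0.073/12 = 0.00608333.
(1+i)^n = 29900/17800 = 1.67978, so n = ln 1.67978 / ln 1.00608 = 85.5182 months
= 85.5182/12 years

7.13 years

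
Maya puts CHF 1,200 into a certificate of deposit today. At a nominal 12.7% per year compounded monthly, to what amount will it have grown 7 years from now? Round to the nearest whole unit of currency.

CHF 2,906

Periodic rate i = 0.127/12 = 0.0105833; n = 7 × 12 = 84 periods.
FV = PV·(1+i)^n = 1,200 × 2.421358 = 2,905.6299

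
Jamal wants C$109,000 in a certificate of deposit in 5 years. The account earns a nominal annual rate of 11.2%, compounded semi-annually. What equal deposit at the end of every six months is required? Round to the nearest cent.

C$8,426.23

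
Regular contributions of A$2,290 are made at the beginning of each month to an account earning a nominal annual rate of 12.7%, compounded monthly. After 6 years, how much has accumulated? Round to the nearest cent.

With 12 periods per year: i = 0.0105833, n = 72.
FV = 2290 × [(1+0.0105833)^72 − 1] / 0.0105833 × (1+i) = 2290 × 108.283163 = 247,968.4425
(Beginning-of-period payments → annuity-due factor ×(1+i).)

A$247,968.44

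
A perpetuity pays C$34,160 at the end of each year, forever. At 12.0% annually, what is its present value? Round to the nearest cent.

C$284,666.67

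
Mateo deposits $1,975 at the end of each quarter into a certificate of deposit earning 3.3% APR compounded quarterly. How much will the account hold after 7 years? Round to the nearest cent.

Periodic rate i = 0.033/4 = 0.00825; n = 7 × 4 = 28 periods.
FV = 1975 × [(1+0.00825)^28 − 1] / 0.00825 = 1975 × 31.353440 = 61,923.0437

$61,923.04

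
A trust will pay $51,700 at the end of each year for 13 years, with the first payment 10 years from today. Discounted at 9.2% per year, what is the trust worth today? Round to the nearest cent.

Value one period before first payment (t=9): 51700 × [1 − (1+0.092)^(−13)] / 0.092 = 51700 × 7.407638 = 382,974.9090
PV₀ = 382,974.9090 / (1+0.092)^9 = 382,974.9090 / 2.208024 = 173,446.9137

$173,446.91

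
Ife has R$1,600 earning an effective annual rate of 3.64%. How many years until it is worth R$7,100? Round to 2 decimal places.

41.68 years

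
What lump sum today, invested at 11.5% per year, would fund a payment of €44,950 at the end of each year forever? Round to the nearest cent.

PV = PMT / i = 44950 / 0.115 = 390,869.5652

€390,869.57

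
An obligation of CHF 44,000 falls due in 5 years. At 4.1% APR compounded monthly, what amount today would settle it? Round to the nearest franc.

i = 0.041/12 = 0.00341667 per month; n = 5·12 = 60.
Discount factor = (1+0.00341667)^(−60) = 0.814932; PV = 44,000 × 0.814932 = 35,857.0086

CHF 35,857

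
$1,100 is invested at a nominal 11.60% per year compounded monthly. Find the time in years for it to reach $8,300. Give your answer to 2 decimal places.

Periodic rate i = 0.116/12 = 0.00966667.
n = ln(8300/1100) / ln(1+0.00966667) = ln(7.54545) / 0.009620 = 210.0722 months
= 210.0722/12 years

17.51 years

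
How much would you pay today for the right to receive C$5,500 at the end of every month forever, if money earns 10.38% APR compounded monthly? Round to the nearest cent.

C$635,838.15

Periodic rate i = 0.1038/12 = 0.00865.
PV = C/r = 5500/0.00865 = 635,838.1503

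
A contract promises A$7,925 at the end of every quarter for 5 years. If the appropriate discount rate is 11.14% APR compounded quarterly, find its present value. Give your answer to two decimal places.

i = 0.1114/4 = 0.02785 per quarter; n = 5·4 = 20.
PV = 7925 × [1 − (1+0.02785)^(−20)] / 0.02785 = 7925 × 15.177564 = 120,282.1965

A$120,282.20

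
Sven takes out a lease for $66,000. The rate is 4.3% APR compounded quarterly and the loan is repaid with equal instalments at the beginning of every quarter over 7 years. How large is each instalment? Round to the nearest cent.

$2,713.05

i = 0.043/4 = 0.01075 per quarter; n = 7·4 = 28.
Annuity-PV factor × (1+i) = 24.326866; PMT = 66000 / 24.326866 = 2,713.0499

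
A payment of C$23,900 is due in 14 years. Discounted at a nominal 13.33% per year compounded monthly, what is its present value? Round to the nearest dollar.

C$3,736

Periodic rate i = 0.1333/12 = 0.0111083; n = 14 × 12 = 168 periods.
Discount factor = (1+0.0111083)^(−168) = 0.156310; PV = 23,900 × 0.156310 = 3,735.8207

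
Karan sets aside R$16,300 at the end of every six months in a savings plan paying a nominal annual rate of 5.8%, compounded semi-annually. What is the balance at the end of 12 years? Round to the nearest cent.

i = 0.058/2 = 0.029 per half-year; n = 12·2 = 24.
FV = PMT · [(1+i)^n − 1] / i = 16300 · 33.998384 = 554,173.6550

R$554,173.66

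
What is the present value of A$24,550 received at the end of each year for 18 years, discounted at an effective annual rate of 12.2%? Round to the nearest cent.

PV = 24550 × [1 − (1+0.122)^(−18)] / 0.122 = 24550 × 7.164510 = 175,888.7129

A$175,888.71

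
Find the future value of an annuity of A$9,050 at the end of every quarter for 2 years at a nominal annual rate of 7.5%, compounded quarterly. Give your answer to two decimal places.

A$77,333.66

i = 0.075/4 = 0.01875 per quarter; n = 2·4 = 8.
Accumulation factor s(8|0.01875) = 8.545156; FV = 9050 × 8.545156 = 77,333.6610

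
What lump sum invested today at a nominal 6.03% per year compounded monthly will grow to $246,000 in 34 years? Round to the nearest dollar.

$31,825

Periodic rate i = 0.0603/12 = 0.005025; n = 34 × 12 = 408 periods.
Discount factor = (1+0.005025)^(−408) = 0.129372; PV = 246,000 × 0.129372 = 31,825.4242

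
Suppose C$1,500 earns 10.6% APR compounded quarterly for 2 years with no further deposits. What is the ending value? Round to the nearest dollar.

C$1,849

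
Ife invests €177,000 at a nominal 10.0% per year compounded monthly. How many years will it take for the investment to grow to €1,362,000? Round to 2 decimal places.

20.49 years

Periodic rate i = 0.1/12 = 0.00833333.
n = ln(1.362e+06/177000) / ln(1+0.00833333) = ln(7.69492) / 0.008299 = 245.8860 months
= 245.8860/12 years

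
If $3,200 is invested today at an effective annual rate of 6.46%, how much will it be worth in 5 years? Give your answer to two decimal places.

3,200 × (1+0.0646)^5 = 3,200 × 1.367516 = 4,376.0501

$4,376.05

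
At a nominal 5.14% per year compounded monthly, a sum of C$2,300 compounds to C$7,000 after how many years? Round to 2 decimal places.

21.70 years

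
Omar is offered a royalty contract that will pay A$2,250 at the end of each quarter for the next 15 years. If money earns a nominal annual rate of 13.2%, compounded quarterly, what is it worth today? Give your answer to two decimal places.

A$58,462.20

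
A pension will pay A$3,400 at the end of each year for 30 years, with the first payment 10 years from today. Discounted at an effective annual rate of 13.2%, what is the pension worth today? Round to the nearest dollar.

A$8,234

Value one period before first payment (t=9): 3400 × [1 − (1+0.132)^(−30)] / 0.132 = 3400 × 7.392090 = 25,133.1049
PV₀ = 25,133.1049 / (1+0.132)^9 = 25,133.1049 / 3.052234 = 8,234.3306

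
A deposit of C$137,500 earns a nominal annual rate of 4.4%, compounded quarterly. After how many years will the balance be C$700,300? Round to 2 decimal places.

37.20 years

Periodic rate i = 0.044/4 = 0.011.
(1+i)^n = 700300/137500 = 5.09309, so n = ln 5.09309 / ln 1.011 = 148.8020 quarters
= 148.8020/4 years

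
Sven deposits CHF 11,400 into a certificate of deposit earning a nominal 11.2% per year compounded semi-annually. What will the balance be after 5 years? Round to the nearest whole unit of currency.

Periodic rate i = 0.112/2 = 0.056; n = 5 × 2 = 10 periods.
11,400 × (1+0.056)^10 = 11,400 × 1.724405 = 19,658.2129

CHF 19,658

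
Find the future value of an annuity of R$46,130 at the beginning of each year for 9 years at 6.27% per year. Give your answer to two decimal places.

FV = 46130 × [(1+0.0627)^9 − 1] / 0.0627 × (1+i) = 46130 × 12.349124 = 569,665.0775
Payments are at the start of each period, so multiply by (1+i).

R$569,665.08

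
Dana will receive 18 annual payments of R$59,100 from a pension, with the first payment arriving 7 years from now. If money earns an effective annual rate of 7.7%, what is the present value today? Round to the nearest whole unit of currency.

Value one period before first payment (t=6): 59100 × [1 − (1+0.077)^(−18)] / 0.077 = 59100 × 9.570157 = 565,596.3062
Discount back 6 years: 565,596.3062 × (1+0.077)^(−6) = 565,596.3062 × 0.640775 = 362,420.1575

R$362,420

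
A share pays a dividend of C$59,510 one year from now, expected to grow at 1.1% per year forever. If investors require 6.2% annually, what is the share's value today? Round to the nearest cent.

PV = PMT / (i − g) = 59510 / (0.062 − 0.011) = 59510 / 0.051000 = 1,166,862.7451

C$1,166,862.75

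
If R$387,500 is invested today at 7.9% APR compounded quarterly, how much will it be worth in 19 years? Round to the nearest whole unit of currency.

R$1,713,144

With 4 periods per year: i = 0.01975, n = 76.
FV = PV·(1+i)^n = 387,500 × 4.421018 = 1,713,144.3963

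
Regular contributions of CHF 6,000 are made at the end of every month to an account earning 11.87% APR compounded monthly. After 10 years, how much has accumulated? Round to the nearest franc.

CHF 1,369,745

i = 0.1187/12 = 0.00989167 per month; n = 10·12 = 120.
FV = 6000 × [(1+0.00989167)^120 − 1] / 0.00989167 = 6000 × 228.290814 = 1,369,744.8847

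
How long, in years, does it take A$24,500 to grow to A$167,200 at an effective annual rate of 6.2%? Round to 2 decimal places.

31.93 years

(1+i)^n = 167200/24500 = 6.82449, so n = ln 6.82449 / ln 1.062 = 31.9267 years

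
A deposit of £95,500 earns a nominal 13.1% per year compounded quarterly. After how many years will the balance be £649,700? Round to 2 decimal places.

14.87 years

Periodic rate i = 0.131/4 = 0.03275.
(1+i)^n = 649700/95500 = 6.80314, so n = ln 6.80314 / ln 1.03275 = 59.4996 quarters
= 59.4996/4 years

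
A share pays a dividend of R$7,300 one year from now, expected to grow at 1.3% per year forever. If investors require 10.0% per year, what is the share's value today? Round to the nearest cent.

R$83,908.05

PV = PMT / (i − g) = 7300 / (0.1 − 0.013) = 7300 / 0.087000 = 83,908.0460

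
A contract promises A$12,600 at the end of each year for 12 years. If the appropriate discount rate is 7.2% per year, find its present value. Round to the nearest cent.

A$99,019.77

Annuity factor a(12|0.072) = 7.858712; PV = 12600 × 7.858712 = 99,019.7664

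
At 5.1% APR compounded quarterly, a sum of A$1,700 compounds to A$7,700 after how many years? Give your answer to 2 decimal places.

Periodic rate i = 0.051/4 = 0.01275.
n = ln(7700/1700) / ln(1+0.01275) = ln(4.52941) / 0.012669 = 119.2315 quarters
= 119.2315/4 years

29.81 years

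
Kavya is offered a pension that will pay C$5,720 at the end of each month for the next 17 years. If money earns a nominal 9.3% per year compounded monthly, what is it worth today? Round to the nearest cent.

C$585,265.09

i = 0.093/12 = 0.00775 per month; n = 17·12 = 204.
PV = PMT · [1 − (1+i)^(−n)] / i = 5720 · 102.319071 = 585,265.0862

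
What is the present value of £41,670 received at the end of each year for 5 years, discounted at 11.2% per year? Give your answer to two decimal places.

Annuity factor a(5|0.112) = 3.677378; PV = 41670 × 3.677378 = 153,236.3286

£153,236.33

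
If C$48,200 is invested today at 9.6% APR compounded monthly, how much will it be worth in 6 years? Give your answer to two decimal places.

i = 0.096/12 = 0.008 per month; n = 6·12 = 72.
FV = 48,200 × (1 + 0.008)^72 = 85,547.1115

C$85,547.11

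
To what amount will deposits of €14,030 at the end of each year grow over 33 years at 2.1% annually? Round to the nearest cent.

€658,345.54

Accumulation factor s(33|0.021) = 46.924130; FV = 14030 × 46.924130 = 658,345.5414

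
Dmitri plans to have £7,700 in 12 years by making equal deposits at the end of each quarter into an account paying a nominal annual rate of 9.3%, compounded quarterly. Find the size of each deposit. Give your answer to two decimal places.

With 4 periods per year: i = 0.02325, n = 48.
FV-annuity factor = 86.617958; PMT = 7700 / 86.617958 = 88.8961

£88.90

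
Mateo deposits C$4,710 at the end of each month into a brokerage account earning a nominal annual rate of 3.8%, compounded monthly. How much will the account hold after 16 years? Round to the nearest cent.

C$1,241,938.66

i = 0.038/12 = 0.00316667 per month; n = 16·12 = 192.
FV = 4710 × [(1+0.00316667)^192 − 1] / 0.00316667 = 4710 × 263.681243 = 1,241,938.6556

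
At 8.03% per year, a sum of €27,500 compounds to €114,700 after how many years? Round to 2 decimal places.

18.49 years

n = ln(114700/27500) / ln(1+0.0803) = ln(4.17091) / 0.077239 = 18.4899 years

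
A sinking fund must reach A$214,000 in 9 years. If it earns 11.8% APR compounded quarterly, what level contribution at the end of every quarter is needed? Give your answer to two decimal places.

A$3,416.02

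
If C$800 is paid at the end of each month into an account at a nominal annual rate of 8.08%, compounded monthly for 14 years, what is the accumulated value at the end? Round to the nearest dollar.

Periodic rate i = 0.0808/12 = 0.00673333; n = 14 × 12 = 168 periods.
FV = PMT · [(1+i)^n − 1] / i = 800 · 310.046274 = 248,037.0193

C$248,037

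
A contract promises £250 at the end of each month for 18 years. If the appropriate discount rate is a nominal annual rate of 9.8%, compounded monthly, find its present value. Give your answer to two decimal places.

With 12 periods per year: i = 0.00816667, n = 216.
Annuity factor a(216|0.00816667) = 101.315500; PV = 250 × 101.315500 = 25,328.8751

£25,328.88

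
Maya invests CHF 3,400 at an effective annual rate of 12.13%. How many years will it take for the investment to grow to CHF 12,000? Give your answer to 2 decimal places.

n = ln(12000/3400) / ln(1+0.1213) = ln(3.52941) / 0.114489 = 11.0153 years

11.02 years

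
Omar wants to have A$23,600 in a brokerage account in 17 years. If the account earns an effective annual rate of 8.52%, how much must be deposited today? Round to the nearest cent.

A$5,878.22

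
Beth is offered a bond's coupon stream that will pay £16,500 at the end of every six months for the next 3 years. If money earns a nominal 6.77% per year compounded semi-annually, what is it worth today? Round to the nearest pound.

£88,254

Periodic rate i = 0.0677/2 = 0.03385; n = 3 × 2 = 6 periods.
PV = PMT · [1 − (1+i)^(−n)] / i = 16500 · 5.348740 = 88,254.2176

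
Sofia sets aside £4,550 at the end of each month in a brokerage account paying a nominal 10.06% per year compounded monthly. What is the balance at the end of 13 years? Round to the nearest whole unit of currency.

Periodic rate i = 0.1006/12 = 0.00838333; n = 13 × 12 = 156 periods.
FV = 4550 × [(1+0.00838333)^156 − 1] / 0.00838333 = 4550 × 319.434328 = 1,453,426.1917

£1,453,426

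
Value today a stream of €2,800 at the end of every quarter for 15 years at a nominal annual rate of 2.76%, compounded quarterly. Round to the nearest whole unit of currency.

€137,183

Periodic rate i = 0.0276/4 = 0.0069; n = 15 × 4 = 60 periods.
PV = 2800 × [1 − (1+0.0069)^(−60)] / 0.0069 = 2800 × 48.993999 = 137,183.1973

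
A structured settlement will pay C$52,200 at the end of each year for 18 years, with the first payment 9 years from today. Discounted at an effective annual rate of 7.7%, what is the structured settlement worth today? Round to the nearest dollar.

C$275,971

PV at t=8 (ordinary 18-year annuity): 52200 × a(18|0.077) = 52200 × 9.570157 = 499,562.2197
Discount back 8 years: 499,562.2197 × (1+0.077)^(−8) = 499,562.2197 × 0.552426 = 275,971.3260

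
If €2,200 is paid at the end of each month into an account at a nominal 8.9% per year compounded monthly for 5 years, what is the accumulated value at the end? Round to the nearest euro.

i = 0.089/12 = 0.00741667 per month; n = 5·12 = 60.
Accumulation factor s(60|0.00741667) = 75.226494; FV = 2200 × 75.226494 = 165,498.2857

€165,498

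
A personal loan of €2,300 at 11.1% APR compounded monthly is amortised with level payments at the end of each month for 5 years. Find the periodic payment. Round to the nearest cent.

€50.12

Periodic rate i = 0.111/12 = 0.00925; n = 5 × 12 = 60 periods.
PMT = 2300 / ( [1 − (1+0.00925)^(−60)] / 0.00925 ) = 2300 / 45.887710 = 50.1224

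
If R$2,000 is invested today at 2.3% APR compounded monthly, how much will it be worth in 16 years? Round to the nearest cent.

R$2,888.67

Periodic rate i = 0.023/12 = 0.00191667; n = 16 × 12 = 192 periods.
2,000 × (1+0.00191667)^192 = 2,000 × 1.444333 = 2,888.6665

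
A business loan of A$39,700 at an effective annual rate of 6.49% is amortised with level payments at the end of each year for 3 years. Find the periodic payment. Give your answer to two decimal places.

Annuity-PV factor = 2.648963; PMT = 39700 / 2.648963 = 14,986.9995

A$14,987.00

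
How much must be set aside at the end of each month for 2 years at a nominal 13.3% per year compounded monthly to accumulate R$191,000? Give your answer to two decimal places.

R$6,990.51

With 12 periods per year: i = 0.0110833, n = 24.
PMT = 191000 / ( [(1+0.0110833)^24 − 1] / 0.0110833 ) = 191000 / 27.322760 = 6,990.5089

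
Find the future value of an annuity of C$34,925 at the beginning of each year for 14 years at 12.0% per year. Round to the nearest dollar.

C$1,267,069

FV = 34925 × [(1+0.12)^14 − 1] / 0.12 × (1+i) = 34925 × 36.279715 = 1,267,069.0345
(Beginning-of-period payments → annuity-due factor ×(1+i).)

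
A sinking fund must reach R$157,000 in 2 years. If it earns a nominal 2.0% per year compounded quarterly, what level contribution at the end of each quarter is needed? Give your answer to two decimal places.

i = 0.02/4 = 0.005 per quarter; n = 2·4 = 8.
PMT = 157000 / ( [(1+0.005)^8 − 1] / 0.005 ) = 157000 / 8.141409 = 19,284.1318

R$19,284.13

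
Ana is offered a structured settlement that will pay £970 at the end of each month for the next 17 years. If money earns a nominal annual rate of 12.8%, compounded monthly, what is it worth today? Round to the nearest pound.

With 12 periods per year: i = 0.0106667, n = 204.
PV = 970 × [1 − (1+0.0106667)^(−204)] / 0.0106667 = 970 × 82.986561 = 80,496.9640

£80,497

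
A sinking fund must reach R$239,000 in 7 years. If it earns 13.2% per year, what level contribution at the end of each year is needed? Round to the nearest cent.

FV-annuity factor = 10.469000; PMT = 239000 / 10.469000 = 22,829.3051

R$22,829.31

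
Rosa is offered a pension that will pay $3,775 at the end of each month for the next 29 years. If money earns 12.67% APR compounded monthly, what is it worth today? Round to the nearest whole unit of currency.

Periodic rate i = 0.1267/12 = 0.0105583; n = 29 × 12 = 348 periods.
PV = PMT · [1 − (1+i)^(−n)] / i = 3775 · 92.262620 = 348,291.3886

$348,291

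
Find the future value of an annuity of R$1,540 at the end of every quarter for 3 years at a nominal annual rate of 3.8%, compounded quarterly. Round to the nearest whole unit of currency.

R$19,477

With 4 periods per year: i = 0.0095, n = 12.
FV = 1540 × [(1+0.0095)^12 − 1] / 0.0095 = 1540 × 12.647286 = 19,476.8203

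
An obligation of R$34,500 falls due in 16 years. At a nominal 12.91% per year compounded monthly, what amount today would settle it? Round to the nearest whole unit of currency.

R$4,421

Periodic rate i = 0.1291/12 = 0.0107583; n = 16 × 12 = 192 periods.
PV = FV·(1+i)^(−n) = 34,500 × 0.128148 = 4,421.1130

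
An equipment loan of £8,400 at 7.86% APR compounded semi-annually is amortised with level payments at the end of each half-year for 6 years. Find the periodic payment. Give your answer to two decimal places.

£891.41

i = 0.0786/2 = 0.0393 per half-year; n = 6·2 = 12.
Annuity-PV factor = 9.423308; PMT = 8400 / 9.423308 = 891.4068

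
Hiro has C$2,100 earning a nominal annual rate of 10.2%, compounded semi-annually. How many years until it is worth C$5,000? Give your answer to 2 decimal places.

8.72 years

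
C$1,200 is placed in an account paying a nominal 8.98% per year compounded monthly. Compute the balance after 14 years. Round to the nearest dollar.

Periodic rate i = 0.0898/12 = 0.00748333; n = 14 × 12 = 168 periods.
FV = PV·(1+i)^n = 1,200 × 3.499147 = 4,198.9768

C$4,199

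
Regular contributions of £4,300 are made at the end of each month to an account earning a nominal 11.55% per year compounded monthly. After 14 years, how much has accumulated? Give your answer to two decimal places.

£1,786,632.95

With 12 periods per year: i = 0.009625, n = 168.
Accumulation factor s(168|0.009625) = 415.496034; FV = 4300 × 415.496034 = 1,786,632.9455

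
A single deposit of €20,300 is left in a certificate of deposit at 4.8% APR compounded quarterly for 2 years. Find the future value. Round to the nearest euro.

€22,333

Periodic rate i = 0.048/4 = 0.012; n = 2 × 4 = 8 periods.
FV = PV·(1+i)^n = 20,300 × 1.100130 = 22,332.6437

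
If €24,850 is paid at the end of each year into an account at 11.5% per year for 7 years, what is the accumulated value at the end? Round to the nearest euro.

€246,883

Accumulation factor s(7|0.115) = 9.934922; FV = 24850 × 9.934922 = 246,882.8029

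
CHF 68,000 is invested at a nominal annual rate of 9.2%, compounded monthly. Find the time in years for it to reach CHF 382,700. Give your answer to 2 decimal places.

Periodic rate i = 0.092/12 = 0.00766667.
(1+i)^n = 382700/68000 = 5.62794, so n = ln 5.62794 / ln 1.00767 = 226.2206 months
= 226.2206/12 years

18.85 years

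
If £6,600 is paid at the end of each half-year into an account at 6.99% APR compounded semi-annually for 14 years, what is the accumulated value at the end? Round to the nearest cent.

£305,286.37

Periodic rate i = 0.0699/2 = 0.03495; n = 14 × 2 = 28 periods.
FV = PMT · [(1+i)^n − 1] / i = 6600 · 46.255510 = 305,286.3658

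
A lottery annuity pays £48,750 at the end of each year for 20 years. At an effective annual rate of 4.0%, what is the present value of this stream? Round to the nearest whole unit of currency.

£662,528

PV = PMT · [1 − (1+i)^(−n)] / i = 48750 · 13.590326 = 662,528.4093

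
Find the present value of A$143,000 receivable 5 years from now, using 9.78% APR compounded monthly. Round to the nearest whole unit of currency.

A$87,867

i = 0.0978/12 = 0.00815 per month; n = 5·12 = 60.
PV = FV·(1+i)^(−n) = 143,000 × 0.614456 = 87,867.1965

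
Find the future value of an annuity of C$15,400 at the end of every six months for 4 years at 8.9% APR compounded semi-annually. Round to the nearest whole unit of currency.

i = 0.089/2 = 0.0445 per half-year; n = 4·2 = 8.
FV = 15400 × [(1+0.0445)^8 − 1] / 0.0445 = 15400 × 9.363287 = 144,194.6202

C$144,195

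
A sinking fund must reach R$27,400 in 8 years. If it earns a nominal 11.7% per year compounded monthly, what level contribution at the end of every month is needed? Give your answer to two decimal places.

R$173.67

With 12 periods per year: i = 0.00975, n = 96.
PMT = 27400 / ( [(1+0.00975)^96 − 1] / 0.00975 ) = 27400 / 157.767038 = 173.6738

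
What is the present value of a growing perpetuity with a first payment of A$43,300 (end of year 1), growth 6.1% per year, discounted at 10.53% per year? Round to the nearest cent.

PV = D₁/(r − g) = 43300/(0.1053 − 0.061) = 977,426.6366

A$977,426.64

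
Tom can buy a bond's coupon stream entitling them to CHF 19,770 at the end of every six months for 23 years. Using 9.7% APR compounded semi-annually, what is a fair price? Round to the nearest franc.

CHF 361,485

With 2 periods per year: i = 0.0485, n = 46.
PV = 19770 × [1 − (1+0.0485)^(−46)] / 0.0485 = 19770 × 18.284506 = 361,484.6863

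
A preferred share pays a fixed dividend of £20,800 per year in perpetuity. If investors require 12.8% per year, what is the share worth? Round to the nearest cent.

PV = C/r = 20800/0.128 = 162,500.0000

£162,500.00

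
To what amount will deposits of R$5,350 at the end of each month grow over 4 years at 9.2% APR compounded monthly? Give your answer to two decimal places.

With 12 periods per year: i = 0.00766667, n = 48.
Accumulation factor s(48|0.00766667) = 57.758560; FV = 5350 × 57.758560 = 309,008.2974

R$309,008.30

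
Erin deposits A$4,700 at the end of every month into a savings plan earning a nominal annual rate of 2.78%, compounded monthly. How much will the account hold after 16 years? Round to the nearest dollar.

A$1,134,849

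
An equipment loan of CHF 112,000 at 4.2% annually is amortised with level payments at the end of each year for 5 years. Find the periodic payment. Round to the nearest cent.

CHF 25,299.76

Annuity-PV factor = 4.426920; PMT = 112000 / 4.426920 = 25,299.7560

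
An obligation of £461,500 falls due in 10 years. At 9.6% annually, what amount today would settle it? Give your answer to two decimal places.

Discount factor = (1+0.096)^(−10) = 0.399848; PV = 461,500 × 0.399848 = 184,529.6525

£184,529.65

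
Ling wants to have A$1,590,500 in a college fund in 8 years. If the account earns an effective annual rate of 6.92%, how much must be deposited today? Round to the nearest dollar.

A$931,241

Discount factor = (1+0.0692)^(−8) = 0.585502; PV = 1,590,500 × 0.585502 = 931,240.9662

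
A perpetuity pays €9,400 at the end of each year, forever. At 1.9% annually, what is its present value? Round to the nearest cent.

PV = PMT / i = 9400 / 0.019 = 494,736.8421

€494,736.84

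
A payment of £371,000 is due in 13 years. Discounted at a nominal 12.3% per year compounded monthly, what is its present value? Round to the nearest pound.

£75,591

i = 0.123/12 = 0.01025 per month; n = 13·12 = 156.
Discount factor = (1+0.01025)^(−156) = 0.203750; PV = 371,000 × 0.203750 = 75,591.3128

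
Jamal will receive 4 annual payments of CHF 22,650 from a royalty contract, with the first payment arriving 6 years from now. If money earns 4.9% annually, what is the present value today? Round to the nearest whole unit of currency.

CHF 63,377

Value one period before first payment (t=5): 22650 × [1 − (1+0.049)^(−4)] / 0.049 = 22650 × 3.554203 = 80,502.6966
Discount back 5 years: 80,502.6966 × (1+0.049)^(−5) = 80,502.6966 × 0.787268 = 63,377.1911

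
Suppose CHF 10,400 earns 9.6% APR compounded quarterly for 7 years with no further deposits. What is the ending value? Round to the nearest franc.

CHF 20,204

i = 0.096/4 = 0.024 per quarter; n = 7·4 = 28.
10,400 × (1+0.024)^28 = 10,400 × 1.942669 = 20,203.7565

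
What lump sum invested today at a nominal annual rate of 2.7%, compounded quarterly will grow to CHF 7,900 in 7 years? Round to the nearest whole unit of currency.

CHF 6,544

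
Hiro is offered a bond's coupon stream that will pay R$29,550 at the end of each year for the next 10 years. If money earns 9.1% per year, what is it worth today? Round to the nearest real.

Annuity factor a(10|0.091) = 6.389506; PV = 29550 × 6.389506 = 188,809.8999

R$188,810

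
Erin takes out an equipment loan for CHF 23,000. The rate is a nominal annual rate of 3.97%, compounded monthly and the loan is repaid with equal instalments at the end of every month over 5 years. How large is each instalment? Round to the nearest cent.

CHF 423.27

With 12 periods per year: i = 0.00330833, n = 60.
Annuity-PV factor = 54.339005; PMT = 23000 / 54.339005 = 423.2687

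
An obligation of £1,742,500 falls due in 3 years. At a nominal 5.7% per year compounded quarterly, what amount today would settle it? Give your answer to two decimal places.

With 4 periods per year: i = 0.01425, n = 12.
Discount factor = (1+0.01425)^(−12) = 0.843839; PV = 1,742,500 × 0.843839 = 1,470,390.1686

£1,470,390.17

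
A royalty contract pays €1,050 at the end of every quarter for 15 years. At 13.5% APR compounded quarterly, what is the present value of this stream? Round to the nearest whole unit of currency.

€26,865

With 4 periods per year: i = 0.03375, n = 60.
Annuity factor a(60|0.03375) = 25.585781; PV = 1050 × 25.585781 = 26,865.0703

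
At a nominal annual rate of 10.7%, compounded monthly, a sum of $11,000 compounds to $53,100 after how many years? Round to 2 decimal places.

14.78 years

Periodic rate i = 0.107/12 = 0.00891667.
n = ln(53100/11000) / ln(1+0.00891667) = ln(4.82727) / 0.008877 = 177.3409 months
= 177.3409/12 years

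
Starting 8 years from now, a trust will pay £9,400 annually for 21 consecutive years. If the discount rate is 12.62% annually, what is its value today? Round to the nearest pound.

PV at t=7 (ordinary 21-year annuity): 9400 × a(21|0.1262) = 9400 × 7.270778 = 68,345.3101
PV₀ = 68,345.3101 / (1+0.1262)^7 = 68,345.3101 / 2.297781 = 29,744.0469

£29,744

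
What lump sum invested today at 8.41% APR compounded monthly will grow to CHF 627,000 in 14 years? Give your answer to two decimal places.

i = 0.0841/12 = 0.00700833 per month; n = 14·12 = 168.
Discount factor = (1+0.00700833)^(−168) = 0.309346; PV = 627,000 × 0.309346 = 193,960.2363

CHF 193,960.24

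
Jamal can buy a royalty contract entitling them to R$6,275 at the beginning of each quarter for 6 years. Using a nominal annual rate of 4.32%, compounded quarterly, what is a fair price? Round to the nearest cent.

R$133,467.27

Periodic rate i = 0.0432/4 = 0.0108; n = 6 × 4 = 24 periods.
Annuity factor a(24|0.0108) × (1+i) = 21.269685; PV = 6275 × 21.269685 = 133,467.2712
Payments are at the start of each period, so multiply by (1+i).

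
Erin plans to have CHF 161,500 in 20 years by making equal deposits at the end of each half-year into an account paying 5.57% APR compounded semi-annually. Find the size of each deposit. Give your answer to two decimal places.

Periodic rate i = 0.0557/2 = 0.02785; n = 20 × 2 = 40 periods.
PMT = 161500 / ( [(1+0.02785)^40 − 1] / 0.02785 ) = 161500 / 71.830241 = 2,248.3567

CHF 2,248.36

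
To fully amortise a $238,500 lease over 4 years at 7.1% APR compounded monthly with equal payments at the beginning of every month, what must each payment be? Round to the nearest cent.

Periodic rate i = 0.071/12 = 0.00591667; n = 4 × 12 = 48 periods.
Annuity-PV factor × (1+i) = 41.926005; PMT = 238500 / 41.926005 = 5,688.5936

$5,688.59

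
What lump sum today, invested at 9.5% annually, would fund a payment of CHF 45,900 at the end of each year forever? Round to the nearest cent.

CHF 483,157.89

PV = PMT / i = 45900 / 0.095 = 483,157.8947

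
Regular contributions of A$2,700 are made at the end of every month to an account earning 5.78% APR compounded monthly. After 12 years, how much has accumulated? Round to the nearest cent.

i = 0.0578/12 = 0.00481667 per month; n = 12·12 = 144.
Accumulation factor s(144|0.00481667) = 207.109403; FV = 2700 × 207.109403 = 559,195.3877

A$559,195.39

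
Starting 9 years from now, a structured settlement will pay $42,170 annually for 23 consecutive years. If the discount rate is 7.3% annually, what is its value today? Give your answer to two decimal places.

Value one period before first payment (t=8): 42170 × [1 − (1+0.073)^(−23)] / 0.073 = 42170 × 10.989165 = 463,413.0966
Discount back 8 years: 463,413.0966 × (1+0.073)^(−8) = 463,413.0966 × 0.569118 = 263,736.6756

$263,736.68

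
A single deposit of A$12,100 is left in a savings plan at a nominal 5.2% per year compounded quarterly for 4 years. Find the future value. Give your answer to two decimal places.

A$14,877.72

With 4 periods per year: i = 0.013, n = 16.
FV = 12,100 × (1 + 0.013)^16 = 14,877.7239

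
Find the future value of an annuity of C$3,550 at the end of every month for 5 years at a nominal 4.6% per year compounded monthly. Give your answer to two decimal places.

C$238,973.69

Periodic rate i = 0.046/12 = 0.00383333; n = 5 × 12 = 60 periods.
FV = 3550 × [(1+0.00383333)^60 − 1] / 0.00383333 = 3550 × 67.316534 = 238,973.6947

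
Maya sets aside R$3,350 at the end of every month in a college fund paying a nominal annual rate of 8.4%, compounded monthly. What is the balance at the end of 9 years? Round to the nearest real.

R$537,981

i = 0.084/12 = 0.007 per month; n = 9·12 = 108.
FV = PMT · [(1+i)^n − 1] / i = 3350 · 160.591207 = 537,980.5426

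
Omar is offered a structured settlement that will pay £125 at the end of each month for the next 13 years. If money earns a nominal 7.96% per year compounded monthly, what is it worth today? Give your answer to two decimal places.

£12,126.00

With 12 periods per year: i = 0.00663333, n = 156.
PV = PMT · [1 − (1+i)^(−n)] / i = 125 · 97.008007 = 12,126.0008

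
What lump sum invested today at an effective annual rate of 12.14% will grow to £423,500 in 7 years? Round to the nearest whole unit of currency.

PV = 423,500 / (1 + 0.1214)^7 = 423,500 / 2.230098 = 189,902.0060

£189,902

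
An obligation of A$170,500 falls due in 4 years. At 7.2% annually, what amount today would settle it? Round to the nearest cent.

A$129,105.65

PV = FV·(1+i)^(−n) = 170,500 × 0.757218 = 129,105.6480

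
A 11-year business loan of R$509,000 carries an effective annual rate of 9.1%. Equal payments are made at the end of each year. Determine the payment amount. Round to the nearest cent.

Annuity-PV factor = 6.773149; PMT = 509000 / 6.773149 = 75,149.6793

R$75,149.68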